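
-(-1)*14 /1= 14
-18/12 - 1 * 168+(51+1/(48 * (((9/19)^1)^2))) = -460367/3888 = -118.41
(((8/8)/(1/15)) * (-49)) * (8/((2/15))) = -44100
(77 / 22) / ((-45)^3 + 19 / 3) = -21 / 546712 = -0.00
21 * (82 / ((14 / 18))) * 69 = 152766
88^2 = 7744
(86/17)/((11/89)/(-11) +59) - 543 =-24227548/44625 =-542.91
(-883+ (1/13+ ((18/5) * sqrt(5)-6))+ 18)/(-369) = 1258/533-2 * sqrt(5)/205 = 2.34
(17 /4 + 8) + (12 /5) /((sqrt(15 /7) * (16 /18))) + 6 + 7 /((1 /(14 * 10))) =9 * sqrt(105) /50 + 3993 /4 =1000.09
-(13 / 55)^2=-169 / 3025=-0.06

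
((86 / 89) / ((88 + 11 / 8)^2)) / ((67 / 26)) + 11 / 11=234505983 / 234494975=1.00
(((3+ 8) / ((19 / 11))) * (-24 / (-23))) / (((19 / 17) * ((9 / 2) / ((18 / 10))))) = 2.38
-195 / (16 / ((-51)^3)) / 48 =8622315 / 256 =33680.92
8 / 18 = 4 / 9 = 0.44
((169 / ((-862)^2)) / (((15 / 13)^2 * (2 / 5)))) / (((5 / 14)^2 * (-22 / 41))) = -57379049 / 9195169500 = -0.01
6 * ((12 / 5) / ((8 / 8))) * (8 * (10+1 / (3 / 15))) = 1728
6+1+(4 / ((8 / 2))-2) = 6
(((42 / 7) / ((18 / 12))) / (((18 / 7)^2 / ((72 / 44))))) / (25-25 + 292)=49 / 14454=0.00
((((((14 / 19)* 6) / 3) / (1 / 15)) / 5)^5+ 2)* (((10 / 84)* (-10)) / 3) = -104676790550 / 155994237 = -671.03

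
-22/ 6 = -11/ 3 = -3.67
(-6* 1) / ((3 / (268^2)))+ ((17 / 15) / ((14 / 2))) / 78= -1176477103 / 8190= -143648.00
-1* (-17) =17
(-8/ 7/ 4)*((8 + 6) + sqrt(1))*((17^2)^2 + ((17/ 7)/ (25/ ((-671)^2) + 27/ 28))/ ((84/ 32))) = -213232687338910/ 595703143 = -357951.25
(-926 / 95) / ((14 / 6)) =-2778 / 665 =-4.18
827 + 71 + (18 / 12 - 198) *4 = 112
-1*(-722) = 722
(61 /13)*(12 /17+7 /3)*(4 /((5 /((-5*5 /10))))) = -18910 /663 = -28.52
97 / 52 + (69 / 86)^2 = 120623 / 48074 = 2.51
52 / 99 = 0.53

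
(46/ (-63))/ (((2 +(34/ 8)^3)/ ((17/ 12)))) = -0.01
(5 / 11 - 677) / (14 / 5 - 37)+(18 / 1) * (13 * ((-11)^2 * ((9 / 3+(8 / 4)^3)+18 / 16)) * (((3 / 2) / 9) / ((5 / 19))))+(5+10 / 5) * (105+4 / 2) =16417120237 / 75240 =218196.71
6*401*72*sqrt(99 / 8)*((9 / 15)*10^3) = 77954400*sqrt(22) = 365638546.31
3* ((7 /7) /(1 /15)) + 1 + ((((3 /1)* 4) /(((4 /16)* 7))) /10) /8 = 46.09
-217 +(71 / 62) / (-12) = -161519 / 744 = -217.10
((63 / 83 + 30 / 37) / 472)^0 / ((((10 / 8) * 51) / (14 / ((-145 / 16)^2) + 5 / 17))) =221404 / 30381125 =0.01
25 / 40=0.62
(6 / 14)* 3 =9 / 7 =1.29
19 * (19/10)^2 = 68.59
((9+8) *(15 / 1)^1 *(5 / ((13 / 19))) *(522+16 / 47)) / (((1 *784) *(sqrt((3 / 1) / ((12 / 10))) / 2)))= 59472375 *sqrt(10) / 119756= 1570.43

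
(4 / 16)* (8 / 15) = 2 / 15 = 0.13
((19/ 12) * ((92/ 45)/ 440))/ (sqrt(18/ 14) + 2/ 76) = 0.01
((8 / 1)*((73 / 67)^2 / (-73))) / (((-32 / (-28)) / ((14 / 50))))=-0.03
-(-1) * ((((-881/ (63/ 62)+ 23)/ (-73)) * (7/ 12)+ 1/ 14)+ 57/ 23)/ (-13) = -11797235/ 16501212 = -0.71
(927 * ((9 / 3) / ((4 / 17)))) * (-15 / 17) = -41715 / 4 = -10428.75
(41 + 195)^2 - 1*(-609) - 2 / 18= 506744 / 9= 56304.89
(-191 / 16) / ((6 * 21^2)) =-191 / 42336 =-0.00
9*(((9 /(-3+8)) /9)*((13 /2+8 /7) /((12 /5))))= 321 /56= 5.73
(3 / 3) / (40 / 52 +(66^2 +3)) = 13 / 56677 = 0.00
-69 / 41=-1.68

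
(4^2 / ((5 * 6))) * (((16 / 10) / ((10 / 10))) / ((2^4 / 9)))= 12 / 25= 0.48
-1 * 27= -27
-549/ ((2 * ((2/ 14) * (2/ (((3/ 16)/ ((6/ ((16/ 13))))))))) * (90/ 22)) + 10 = 0.97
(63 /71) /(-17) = -63 /1207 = -0.05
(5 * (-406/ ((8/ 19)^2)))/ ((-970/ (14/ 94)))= 512981/ 291776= 1.76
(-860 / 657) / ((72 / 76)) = -8170 / 5913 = -1.38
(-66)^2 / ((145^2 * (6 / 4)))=2904 / 21025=0.14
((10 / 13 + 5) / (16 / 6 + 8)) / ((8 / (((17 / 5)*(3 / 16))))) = 2295 / 53248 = 0.04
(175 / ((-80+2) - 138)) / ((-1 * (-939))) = -175 / 202824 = -0.00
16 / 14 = 8 / 7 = 1.14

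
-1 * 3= -3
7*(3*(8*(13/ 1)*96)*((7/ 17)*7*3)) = 30820608/ 17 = 1812976.94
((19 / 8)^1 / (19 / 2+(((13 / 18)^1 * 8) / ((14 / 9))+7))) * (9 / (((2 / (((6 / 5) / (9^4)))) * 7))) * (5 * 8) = 38 / 68769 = 0.00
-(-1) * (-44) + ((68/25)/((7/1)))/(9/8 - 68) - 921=-90348669/93625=-965.01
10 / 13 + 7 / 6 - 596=-46337 / 78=-594.06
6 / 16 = 0.38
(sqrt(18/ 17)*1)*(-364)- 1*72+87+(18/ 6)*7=36- 1092*sqrt(34)/ 17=-338.55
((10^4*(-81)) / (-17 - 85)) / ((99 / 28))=420000 / 187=2245.99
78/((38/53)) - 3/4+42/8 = 4305/38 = 113.29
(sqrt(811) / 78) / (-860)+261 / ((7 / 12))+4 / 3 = 9424 / 21 - sqrt(811) / 67080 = 448.76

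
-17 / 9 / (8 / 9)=-17 / 8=-2.12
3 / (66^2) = 0.00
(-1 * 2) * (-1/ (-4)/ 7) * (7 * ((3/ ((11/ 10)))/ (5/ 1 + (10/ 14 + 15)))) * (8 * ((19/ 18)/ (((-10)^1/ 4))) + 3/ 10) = 1939/ 9570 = 0.20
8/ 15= 0.53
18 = 18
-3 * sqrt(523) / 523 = -0.13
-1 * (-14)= 14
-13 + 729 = 716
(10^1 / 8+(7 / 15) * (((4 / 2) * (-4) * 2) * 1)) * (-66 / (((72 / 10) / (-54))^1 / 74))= -455433 / 2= -227716.50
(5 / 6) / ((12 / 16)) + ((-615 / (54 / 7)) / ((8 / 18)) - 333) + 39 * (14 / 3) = -23707 / 72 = -329.26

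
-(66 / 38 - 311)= 5876 / 19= 309.26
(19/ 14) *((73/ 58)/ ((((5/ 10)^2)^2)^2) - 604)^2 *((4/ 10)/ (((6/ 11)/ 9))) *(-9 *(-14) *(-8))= -3014787828096/ 4205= -716953110.13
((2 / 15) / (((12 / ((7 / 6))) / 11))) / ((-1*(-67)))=77 / 36180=0.00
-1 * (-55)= 55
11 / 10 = 1.10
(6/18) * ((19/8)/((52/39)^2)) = 57/128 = 0.45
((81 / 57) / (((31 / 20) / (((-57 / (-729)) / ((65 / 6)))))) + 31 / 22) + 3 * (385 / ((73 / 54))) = 1661666075 / 1941654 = 855.80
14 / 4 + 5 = 17 / 2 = 8.50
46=46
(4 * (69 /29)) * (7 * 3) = 5796 /29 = 199.86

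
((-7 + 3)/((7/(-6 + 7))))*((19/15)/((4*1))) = -19/105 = -0.18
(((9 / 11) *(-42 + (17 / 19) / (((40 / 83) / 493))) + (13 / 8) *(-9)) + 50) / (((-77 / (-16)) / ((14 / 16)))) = 3134531 / 22990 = 136.34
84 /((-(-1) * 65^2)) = 84 /4225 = 0.02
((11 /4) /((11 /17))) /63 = 17 /252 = 0.07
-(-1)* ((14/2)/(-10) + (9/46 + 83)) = 82.50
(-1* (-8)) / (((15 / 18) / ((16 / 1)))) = 768 / 5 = 153.60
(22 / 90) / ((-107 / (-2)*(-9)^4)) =22 / 31591215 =0.00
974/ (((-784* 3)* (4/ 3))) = -487/ 1568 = -0.31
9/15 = 3/5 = 0.60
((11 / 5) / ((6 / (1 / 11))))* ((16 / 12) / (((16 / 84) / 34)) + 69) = 10.23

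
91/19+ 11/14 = 1483/266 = 5.58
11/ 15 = 0.73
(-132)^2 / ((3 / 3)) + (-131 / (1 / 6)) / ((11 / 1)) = 190878 / 11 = 17352.55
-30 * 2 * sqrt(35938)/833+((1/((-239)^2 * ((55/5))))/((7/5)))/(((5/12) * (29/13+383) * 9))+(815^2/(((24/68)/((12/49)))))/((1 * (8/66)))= 439705758936604141/115640550564 - 60 * sqrt(35938)/833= 3802335.58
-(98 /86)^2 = -2401 /1849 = -1.30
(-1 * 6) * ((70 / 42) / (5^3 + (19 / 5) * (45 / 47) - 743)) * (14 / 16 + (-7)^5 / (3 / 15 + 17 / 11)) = -156.72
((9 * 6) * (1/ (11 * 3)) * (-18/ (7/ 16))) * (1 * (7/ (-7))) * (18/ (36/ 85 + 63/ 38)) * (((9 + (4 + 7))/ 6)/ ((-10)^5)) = -15504/ 798875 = -0.02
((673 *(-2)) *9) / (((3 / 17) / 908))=-62330568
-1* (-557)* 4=2228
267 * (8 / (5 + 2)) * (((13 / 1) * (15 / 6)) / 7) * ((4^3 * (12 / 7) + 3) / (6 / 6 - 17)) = -13693095 / 1372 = -9980.39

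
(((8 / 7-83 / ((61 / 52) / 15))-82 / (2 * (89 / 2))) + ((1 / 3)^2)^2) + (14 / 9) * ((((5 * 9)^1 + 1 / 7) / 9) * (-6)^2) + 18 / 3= -2383141045 / 3078243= -774.19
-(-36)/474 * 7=42/79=0.53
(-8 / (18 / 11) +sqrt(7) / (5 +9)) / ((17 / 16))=-704 / 153 +8 * sqrt(7) / 119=-4.42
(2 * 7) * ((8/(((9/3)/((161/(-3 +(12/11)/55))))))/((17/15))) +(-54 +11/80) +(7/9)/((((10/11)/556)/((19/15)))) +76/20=-135406205467/110343600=-1227.13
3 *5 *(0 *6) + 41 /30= 1.37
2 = 2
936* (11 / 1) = 10296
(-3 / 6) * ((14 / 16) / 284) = -7 / 4544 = -0.00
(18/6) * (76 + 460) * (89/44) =35778/11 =3252.55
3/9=1/3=0.33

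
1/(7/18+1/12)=36/17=2.12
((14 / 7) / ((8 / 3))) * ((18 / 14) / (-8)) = -27 / 224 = -0.12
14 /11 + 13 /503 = 7185 /5533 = 1.30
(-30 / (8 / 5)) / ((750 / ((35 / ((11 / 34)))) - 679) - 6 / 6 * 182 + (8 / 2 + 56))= 2975 / 125992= 0.02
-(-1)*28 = 28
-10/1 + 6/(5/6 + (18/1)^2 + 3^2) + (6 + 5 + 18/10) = 2.82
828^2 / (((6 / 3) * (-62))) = -171396 / 31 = -5528.90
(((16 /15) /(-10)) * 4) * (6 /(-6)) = 0.43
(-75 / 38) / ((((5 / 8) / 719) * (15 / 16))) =-2421.89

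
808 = 808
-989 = -989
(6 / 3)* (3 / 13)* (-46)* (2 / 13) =-552 / 169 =-3.27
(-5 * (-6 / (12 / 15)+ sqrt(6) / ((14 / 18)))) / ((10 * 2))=15 / 8- 9 * sqrt(6) / 28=1.09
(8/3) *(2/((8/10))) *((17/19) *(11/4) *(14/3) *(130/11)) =154700/171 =904.68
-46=-46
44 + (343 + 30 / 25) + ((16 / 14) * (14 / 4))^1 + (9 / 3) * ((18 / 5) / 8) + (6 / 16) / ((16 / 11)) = 252037 / 640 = 393.81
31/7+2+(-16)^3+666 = -23965/7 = -3423.57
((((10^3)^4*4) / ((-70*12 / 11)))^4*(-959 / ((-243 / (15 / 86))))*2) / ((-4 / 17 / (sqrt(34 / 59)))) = -33437290744591395552740240000000000000000000.00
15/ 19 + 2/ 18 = 154/ 171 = 0.90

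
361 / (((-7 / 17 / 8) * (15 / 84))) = -196384 / 5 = -39276.80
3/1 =3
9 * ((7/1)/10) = 63/10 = 6.30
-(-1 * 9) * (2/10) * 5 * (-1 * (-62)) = 558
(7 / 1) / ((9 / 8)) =56 / 9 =6.22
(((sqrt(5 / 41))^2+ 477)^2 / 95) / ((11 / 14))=5357405816 / 1756645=3049.79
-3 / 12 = -1 / 4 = -0.25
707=707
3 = 3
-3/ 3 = -1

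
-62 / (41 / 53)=-3286 / 41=-80.15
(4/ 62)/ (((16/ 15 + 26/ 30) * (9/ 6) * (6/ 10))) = 100/ 2697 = 0.04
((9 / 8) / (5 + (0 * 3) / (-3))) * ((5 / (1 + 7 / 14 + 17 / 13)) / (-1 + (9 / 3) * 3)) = 117 / 2336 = 0.05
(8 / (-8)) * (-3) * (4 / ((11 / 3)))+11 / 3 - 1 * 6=31 / 33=0.94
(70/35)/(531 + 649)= 1/590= 0.00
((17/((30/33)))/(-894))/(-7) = 187/62580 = 0.00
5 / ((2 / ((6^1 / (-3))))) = -5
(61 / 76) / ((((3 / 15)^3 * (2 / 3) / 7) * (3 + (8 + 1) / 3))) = 175.58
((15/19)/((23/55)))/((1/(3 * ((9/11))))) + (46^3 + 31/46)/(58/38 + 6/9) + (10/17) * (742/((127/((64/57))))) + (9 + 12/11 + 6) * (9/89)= 30755188039745843/692752392750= 44395.64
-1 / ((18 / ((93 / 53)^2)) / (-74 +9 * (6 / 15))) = 169136 / 14045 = 12.04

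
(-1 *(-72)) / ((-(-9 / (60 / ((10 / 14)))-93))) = 672 / 869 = 0.77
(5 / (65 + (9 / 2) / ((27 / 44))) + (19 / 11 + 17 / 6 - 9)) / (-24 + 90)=-62591 / 945252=-0.07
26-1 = 25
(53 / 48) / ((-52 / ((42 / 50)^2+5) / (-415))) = 7843417 / 156000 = 50.28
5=5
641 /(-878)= -641 /878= -0.73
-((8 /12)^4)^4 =-65536 /43046721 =-0.00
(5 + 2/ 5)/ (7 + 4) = 27/ 55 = 0.49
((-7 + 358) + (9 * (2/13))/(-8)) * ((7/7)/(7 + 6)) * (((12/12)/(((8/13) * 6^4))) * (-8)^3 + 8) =302023/1521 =198.57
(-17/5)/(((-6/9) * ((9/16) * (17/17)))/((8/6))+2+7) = -544/1395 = -0.39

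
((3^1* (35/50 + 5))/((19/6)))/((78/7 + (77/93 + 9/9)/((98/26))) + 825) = 123039/19062565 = 0.01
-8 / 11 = -0.73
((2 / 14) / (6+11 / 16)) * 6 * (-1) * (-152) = 14592 / 749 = 19.48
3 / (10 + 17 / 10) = 10 / 39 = 0.26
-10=-10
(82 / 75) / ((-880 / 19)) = -779 / 33000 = -0.02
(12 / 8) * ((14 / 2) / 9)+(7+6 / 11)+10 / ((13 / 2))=8795 / 858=10.25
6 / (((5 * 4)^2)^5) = 3 / 5120000000000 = 0.00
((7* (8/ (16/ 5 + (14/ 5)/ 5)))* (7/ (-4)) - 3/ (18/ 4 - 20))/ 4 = -37693/ 5828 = -6.47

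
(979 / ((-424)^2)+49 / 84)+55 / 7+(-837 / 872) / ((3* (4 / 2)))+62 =28923176839 / 411507264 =70.29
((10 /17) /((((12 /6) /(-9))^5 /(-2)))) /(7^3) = 295245 /46648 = 6.33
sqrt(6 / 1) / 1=sqrt(6)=2.45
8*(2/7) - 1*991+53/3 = -20392/21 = -971.05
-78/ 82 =-39/ 41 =-0.95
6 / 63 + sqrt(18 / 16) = 1.16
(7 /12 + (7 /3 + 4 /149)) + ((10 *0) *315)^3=5263 /1788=2.94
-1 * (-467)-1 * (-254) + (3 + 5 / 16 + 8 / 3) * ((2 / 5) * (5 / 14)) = 34649 / 48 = 721.85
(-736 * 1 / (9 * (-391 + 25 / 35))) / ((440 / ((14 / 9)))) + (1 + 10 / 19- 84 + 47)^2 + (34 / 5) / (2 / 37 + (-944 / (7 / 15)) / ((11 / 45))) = 958481896639239029 / 761677893936135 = 1258.38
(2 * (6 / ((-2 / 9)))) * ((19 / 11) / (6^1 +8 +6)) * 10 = -513 / 11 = -46.64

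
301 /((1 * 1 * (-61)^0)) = 301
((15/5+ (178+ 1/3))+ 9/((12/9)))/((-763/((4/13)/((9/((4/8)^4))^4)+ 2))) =-6308046473425/12794965327872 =-0.49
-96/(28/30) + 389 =2003/7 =286.14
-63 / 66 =-21 / 22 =-0.95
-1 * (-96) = 96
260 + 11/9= 261.22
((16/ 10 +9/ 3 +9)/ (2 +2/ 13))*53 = 11713/ 35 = 334.66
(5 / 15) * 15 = 5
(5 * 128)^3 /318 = 131072000 /159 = 824352.20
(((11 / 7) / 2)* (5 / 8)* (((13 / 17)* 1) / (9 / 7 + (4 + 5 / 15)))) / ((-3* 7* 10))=-143 / 449344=-0.00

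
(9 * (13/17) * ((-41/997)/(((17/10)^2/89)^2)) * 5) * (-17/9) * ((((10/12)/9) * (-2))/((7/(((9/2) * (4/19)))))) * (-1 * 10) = 21109465000000/33224904363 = 635.35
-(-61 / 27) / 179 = 61 / 4833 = 0.01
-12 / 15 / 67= -4 / 335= -0.01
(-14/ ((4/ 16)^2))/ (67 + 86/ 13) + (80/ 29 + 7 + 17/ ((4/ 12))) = 55234/ 957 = 57.72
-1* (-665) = 665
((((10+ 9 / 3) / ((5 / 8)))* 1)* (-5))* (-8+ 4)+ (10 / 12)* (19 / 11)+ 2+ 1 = 27749 / 66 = 420.44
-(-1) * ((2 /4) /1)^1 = 0.50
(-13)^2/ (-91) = -13/ 7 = -1.86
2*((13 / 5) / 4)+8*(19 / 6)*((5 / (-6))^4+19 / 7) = 2799131 / 34020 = 82.28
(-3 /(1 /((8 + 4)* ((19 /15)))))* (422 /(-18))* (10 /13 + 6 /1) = 7236.76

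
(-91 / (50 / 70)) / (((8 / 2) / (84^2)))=-1123668 / 5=-224733.60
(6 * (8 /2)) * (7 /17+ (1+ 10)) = 4656 /17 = 273.88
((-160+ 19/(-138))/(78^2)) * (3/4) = -22099/1119456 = -0.02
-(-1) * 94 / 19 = 94 / 19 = 4.95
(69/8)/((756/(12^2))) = 1.64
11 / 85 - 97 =-8234 / 85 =-96.87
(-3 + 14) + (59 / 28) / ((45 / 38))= 12.78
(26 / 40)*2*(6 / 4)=39 / 20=1.95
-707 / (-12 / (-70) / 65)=-1608425 / 6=-268070.83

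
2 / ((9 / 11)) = 22 / 9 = 2.44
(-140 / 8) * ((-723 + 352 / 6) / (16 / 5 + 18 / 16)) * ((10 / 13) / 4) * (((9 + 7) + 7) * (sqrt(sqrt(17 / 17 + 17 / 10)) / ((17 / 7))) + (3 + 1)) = 13951000 / 6747 + 56152775 * 30^(3 / 4) / 114699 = 8343.29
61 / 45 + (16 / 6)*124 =14941 / 45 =332.02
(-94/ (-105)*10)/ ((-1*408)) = -47/ 2142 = -0.02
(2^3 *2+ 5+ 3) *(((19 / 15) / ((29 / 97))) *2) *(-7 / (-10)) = 103208 / 725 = 142.36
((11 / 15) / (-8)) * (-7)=77 / 120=0.64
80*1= 80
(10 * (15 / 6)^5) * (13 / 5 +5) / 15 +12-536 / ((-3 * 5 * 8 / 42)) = 83327 / 120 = 694.39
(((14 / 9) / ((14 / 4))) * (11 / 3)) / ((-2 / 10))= -220 / 27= -8.15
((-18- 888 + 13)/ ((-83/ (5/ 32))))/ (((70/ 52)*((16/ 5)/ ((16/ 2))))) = 58045/ 18592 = 3.12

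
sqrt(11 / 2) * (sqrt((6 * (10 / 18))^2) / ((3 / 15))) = 25 * sqrt(22) / 3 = 39.09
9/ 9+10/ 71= 81/ 71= 1.14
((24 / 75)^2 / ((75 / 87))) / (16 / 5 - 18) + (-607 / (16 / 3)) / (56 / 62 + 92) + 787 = 279104406059 / 355200000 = 785.77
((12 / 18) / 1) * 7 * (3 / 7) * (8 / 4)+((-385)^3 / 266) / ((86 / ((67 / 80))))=-109032673 / 52288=-2085.23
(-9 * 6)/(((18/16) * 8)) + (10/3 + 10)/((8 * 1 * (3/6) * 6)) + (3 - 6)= -76/9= -8.44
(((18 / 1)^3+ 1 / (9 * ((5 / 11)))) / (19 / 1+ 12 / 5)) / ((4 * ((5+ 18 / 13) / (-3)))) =-3411863 / 106572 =-32.01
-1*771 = -771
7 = 7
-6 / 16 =-3 / 8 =-0.38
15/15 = 1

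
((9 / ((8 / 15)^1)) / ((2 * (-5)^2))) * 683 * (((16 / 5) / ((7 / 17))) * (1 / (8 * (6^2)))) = 34833 / 5600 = 6.22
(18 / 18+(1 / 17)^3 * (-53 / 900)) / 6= 4421647 / 26530200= 0.17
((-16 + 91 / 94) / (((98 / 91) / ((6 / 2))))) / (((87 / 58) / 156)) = -1432782 / 329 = -4354.96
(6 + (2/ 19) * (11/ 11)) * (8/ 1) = 928/ 19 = 48.84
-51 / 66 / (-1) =17 / 22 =0.77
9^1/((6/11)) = 33/2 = 16.50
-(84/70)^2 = -1.44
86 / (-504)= -43 / 252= -0.17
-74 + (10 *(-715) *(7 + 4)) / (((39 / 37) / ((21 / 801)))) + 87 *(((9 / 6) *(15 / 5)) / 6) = -6295835 / 3204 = -1964.99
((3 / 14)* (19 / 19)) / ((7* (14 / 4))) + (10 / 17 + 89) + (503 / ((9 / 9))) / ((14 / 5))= 3139875 / 11662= 269.24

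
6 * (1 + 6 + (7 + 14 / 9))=280 / 3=93.33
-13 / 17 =-0.76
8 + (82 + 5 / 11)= 90.45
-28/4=-7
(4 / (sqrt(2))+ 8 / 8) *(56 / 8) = 7+ 14 *sqrt(2) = 26.80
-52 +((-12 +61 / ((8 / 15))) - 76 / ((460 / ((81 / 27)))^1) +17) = 61529 / 920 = 66.88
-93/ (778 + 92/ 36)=-837/ 7025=-0.12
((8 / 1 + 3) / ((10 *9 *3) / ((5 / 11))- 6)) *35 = 55 / 84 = 0.65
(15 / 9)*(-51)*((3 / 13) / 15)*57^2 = -55233 / 13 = -4248.69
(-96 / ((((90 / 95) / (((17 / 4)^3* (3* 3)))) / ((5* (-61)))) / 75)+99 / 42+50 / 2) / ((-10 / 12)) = -134524697673 / 70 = -1921781395.33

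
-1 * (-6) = 6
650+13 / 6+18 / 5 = 19673 / 30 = 655.77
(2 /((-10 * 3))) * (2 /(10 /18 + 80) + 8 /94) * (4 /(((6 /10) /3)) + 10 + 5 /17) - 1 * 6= -10812788 /1737825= -6.22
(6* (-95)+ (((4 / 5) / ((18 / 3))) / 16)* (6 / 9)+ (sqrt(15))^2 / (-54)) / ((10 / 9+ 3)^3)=-8314569 / 1013060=-8.21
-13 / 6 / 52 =-1 / 24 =-0.04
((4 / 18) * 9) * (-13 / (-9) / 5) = 26 / 45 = 0.58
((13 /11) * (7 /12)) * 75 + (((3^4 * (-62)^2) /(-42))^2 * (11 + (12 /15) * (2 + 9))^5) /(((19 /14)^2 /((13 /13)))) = 4507367156063483898839 /49637500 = 90805684332681.62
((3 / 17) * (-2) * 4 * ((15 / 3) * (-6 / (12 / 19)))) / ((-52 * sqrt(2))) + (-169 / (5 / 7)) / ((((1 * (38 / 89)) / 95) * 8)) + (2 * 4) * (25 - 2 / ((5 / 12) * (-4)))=-509667 / 80 - 285 * sqrt(2) / 442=-6371.75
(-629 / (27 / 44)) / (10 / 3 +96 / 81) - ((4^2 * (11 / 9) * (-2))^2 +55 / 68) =-590445251 / 335988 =-1757.34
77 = 77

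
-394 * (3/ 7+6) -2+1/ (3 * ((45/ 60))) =-159668/ 63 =-2534.41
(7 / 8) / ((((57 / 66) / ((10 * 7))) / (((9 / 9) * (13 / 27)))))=35035 / 1026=34.15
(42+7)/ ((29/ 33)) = 1617/ 29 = 55.76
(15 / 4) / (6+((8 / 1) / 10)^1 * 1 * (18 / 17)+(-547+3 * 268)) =1275 / 89708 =0.01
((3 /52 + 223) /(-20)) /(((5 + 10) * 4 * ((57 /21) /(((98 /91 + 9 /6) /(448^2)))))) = -111019 /126261657600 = -0.00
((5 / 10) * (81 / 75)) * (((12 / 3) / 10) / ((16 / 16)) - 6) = -378 / 125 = -3.02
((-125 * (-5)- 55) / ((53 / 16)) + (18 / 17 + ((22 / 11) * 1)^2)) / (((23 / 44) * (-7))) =-7022312 / 145061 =-48.41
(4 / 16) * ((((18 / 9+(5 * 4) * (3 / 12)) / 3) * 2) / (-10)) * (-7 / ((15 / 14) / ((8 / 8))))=343 / 450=0.76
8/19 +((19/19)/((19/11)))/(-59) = 461/1121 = 0.41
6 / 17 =0.35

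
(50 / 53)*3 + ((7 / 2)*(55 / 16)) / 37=198005 / 62752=3.16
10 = 10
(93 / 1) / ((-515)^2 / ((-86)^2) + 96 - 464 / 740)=42416060 / 59853883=0.71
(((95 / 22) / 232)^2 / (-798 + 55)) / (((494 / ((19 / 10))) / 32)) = -1805 / 31453103968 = -0.00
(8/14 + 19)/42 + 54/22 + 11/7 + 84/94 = 818597/151998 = 5.39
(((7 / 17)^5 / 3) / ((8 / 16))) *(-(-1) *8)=268912 / 4259571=0.06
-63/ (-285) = 21/ 95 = 0.22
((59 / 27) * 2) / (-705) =-118 / 19035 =-0.01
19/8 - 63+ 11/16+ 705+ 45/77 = 795437/1232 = 645.65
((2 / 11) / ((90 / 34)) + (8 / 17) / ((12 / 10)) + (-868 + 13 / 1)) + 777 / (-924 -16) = -1353205727 / 1582020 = -855.37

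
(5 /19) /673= 5 /12787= 0.00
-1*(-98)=98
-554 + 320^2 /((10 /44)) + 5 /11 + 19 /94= 465306883 /1034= 450006.66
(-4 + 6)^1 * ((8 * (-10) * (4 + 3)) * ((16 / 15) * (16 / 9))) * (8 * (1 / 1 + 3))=-1835008 / 27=-67963.26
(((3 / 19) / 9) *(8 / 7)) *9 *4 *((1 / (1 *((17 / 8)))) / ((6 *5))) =128 / 11305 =0.01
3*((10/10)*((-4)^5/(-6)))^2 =262144/3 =87381.33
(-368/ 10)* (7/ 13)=-1288/ 65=-19.82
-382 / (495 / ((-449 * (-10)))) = -343036 / 99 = -3465.01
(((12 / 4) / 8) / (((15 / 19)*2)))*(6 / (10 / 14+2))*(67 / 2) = 1407 / 80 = 17.59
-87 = -87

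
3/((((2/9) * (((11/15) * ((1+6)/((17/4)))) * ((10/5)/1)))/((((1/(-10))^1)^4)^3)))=1377/246400000000000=0.00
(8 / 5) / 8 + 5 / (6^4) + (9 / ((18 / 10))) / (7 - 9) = -14879 / 6480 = -2.30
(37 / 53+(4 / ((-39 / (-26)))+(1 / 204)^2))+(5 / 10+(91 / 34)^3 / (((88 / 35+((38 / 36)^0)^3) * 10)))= 423764327 / 96083541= 4.41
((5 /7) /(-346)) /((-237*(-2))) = -5 /1148028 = -0.00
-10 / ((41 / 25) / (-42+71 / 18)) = 232.05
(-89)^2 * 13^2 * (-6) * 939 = -7541948466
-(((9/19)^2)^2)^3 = -282429536481/2213314919066161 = -0.00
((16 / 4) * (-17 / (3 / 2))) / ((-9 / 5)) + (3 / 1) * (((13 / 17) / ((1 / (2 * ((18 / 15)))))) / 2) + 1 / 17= 64253 / 2295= 28.00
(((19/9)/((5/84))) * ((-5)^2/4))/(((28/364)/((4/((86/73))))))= 1262170/129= 9784.26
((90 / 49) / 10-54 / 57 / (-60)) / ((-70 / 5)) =-1857 / 130340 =-0.01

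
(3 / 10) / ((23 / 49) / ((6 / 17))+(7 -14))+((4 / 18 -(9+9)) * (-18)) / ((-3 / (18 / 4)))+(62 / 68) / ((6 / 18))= -135267039 / 283390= -477.32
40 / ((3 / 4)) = 160 / 3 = 53.33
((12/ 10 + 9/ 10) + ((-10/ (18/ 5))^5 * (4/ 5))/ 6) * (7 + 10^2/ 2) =-671505847/ 590490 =-1137.20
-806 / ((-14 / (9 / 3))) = 1209 / 7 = 172.71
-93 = -93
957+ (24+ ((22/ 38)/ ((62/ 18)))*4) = 981.67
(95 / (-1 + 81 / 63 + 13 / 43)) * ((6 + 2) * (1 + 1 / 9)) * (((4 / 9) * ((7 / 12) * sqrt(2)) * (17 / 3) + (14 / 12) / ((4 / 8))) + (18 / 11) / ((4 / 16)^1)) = 272224400 * sqrt(2) / 129033 + 670266800 / 52569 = 15733.83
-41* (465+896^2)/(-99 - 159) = 32934521/258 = 127653.18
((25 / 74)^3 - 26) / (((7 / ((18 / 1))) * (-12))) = 31560597 / 5673136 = 5.56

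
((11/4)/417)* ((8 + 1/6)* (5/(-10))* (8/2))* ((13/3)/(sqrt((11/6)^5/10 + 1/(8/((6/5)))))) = -14014* sqrt(103629)/14404431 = -0.31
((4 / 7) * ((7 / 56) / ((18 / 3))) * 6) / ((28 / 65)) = 65 / 392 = 0.17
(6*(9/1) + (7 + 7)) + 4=72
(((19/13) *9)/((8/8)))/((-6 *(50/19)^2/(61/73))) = -1255197/4745000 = -0.26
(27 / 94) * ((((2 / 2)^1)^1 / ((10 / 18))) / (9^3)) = 1 / 1410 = 0.00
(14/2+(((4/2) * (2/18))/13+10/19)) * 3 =16769/741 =22.63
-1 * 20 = -20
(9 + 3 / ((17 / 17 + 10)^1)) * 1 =102 / 11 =9.27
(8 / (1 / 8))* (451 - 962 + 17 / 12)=-32613.33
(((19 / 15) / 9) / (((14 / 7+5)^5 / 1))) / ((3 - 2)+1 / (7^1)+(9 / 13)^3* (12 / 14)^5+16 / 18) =0.00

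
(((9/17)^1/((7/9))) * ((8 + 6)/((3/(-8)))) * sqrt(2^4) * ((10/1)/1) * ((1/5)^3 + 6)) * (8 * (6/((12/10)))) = -20763648/85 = -244278.21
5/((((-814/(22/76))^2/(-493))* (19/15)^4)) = -124790625/1030492977424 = -0.00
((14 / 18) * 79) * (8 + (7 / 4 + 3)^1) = 783.42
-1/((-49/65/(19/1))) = 1235/49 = 25.20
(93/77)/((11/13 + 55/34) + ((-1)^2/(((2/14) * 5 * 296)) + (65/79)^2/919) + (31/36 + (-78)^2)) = 0.00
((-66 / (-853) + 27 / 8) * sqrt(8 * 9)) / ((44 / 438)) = 15478263 * sqrt(2) / 75064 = 291.61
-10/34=-5/17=-0.29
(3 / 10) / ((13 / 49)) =147 / 130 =1.13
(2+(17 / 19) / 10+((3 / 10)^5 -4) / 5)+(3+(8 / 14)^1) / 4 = 145157319 / 66500000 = 2.18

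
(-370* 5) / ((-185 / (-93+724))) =6310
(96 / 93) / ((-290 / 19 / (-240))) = 14592 / 899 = 16.23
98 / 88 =49 / 44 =1.11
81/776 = 0.10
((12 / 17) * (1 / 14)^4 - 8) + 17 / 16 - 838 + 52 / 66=-18192585491 / 21551376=-844.15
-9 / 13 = -0.69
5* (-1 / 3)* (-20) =100 / 3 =33.33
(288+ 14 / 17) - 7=4791 / 17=281.82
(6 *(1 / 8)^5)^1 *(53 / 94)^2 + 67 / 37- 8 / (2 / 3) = -54577610249 / 5356453888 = -10.19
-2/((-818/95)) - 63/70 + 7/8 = 0.21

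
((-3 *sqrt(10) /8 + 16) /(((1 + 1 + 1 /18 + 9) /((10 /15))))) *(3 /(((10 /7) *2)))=1008 /995 - 189 *sqrt(10) /7960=0.94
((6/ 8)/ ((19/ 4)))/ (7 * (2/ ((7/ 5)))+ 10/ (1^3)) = 3/ 380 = 0.01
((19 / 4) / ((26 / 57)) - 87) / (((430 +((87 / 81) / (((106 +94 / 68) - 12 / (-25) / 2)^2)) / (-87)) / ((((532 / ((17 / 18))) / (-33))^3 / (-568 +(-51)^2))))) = 115520397888254131686816 / 265123509489019491035869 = 0.44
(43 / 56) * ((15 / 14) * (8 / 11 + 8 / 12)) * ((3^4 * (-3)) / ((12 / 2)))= -400545 / 8624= -46.45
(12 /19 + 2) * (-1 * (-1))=50 /19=2.63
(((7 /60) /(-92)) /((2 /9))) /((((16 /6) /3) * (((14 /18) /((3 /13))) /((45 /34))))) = -6561 /2602496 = -0.00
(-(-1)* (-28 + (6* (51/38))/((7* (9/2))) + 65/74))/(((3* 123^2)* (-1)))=264415/446698854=0.00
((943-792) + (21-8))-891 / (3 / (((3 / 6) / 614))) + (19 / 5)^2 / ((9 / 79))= 80267707 / 276300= 290.51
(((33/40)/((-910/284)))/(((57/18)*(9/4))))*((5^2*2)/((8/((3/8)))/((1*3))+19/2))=-56232/516971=-0.11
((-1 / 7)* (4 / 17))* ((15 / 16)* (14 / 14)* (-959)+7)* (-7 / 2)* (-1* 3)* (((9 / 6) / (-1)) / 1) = -472.27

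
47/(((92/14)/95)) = 31255/46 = 679.46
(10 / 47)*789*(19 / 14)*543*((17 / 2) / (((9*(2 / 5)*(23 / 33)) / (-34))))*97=-20917580541825 / 15134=-1382158090.51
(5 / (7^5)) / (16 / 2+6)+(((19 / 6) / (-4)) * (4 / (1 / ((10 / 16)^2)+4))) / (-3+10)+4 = 455085599 / 115766616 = 3.93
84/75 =28/25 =1.12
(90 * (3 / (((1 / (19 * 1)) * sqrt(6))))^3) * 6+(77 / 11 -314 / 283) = 1667 / 283+2777895 * sqrt(6) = 6804431.20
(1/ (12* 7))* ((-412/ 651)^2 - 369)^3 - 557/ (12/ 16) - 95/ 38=-3816739649380838005169819/ 6393890839777677684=-596935.38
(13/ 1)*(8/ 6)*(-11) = -572/ 3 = -190.67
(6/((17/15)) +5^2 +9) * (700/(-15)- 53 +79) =-812.08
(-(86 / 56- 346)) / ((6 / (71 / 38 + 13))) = 853.61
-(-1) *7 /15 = 7 /15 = 0.47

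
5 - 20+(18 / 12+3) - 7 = -35 / 2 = -17.50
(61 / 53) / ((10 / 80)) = 488 / 53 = 9.21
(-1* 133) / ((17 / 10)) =-1330 / 17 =-78.24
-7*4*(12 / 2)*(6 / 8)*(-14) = 1764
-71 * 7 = -497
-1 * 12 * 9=-108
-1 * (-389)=389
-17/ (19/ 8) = -136/ 19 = -7.16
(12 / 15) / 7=4 / 35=0.11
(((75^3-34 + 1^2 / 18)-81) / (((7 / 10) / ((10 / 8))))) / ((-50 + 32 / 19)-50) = -7660.45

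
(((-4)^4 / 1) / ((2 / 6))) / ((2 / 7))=2688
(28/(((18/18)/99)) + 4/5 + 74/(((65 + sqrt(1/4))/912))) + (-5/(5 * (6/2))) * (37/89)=665089853/174885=3803.01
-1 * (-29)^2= -841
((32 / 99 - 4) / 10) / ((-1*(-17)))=-182 / 8415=-0.02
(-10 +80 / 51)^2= 184900 / 2601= 71.09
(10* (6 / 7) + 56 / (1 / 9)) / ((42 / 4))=2392 / 49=48.82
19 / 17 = 1.12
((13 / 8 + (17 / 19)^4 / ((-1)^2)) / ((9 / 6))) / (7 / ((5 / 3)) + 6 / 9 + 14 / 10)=11811705 / 49000696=0.24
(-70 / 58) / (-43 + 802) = -35 / 22011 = -0.00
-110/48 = -55/24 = -2.29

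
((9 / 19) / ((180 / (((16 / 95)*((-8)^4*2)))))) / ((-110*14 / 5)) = -8192 / 694925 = -0.01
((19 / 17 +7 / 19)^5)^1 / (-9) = -2831155200000 / 3515706497843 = -0.81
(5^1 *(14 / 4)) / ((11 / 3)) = 105 / 22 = 4.77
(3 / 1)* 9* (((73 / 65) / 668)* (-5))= -1971 / 8684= -0.23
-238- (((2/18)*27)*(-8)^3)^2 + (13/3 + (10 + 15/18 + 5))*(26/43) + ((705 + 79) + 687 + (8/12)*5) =-304188124/129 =-2358047.47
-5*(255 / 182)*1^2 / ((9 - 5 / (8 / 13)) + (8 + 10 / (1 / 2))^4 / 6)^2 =-14688 / 22003564259131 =-0.00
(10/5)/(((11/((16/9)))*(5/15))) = 32/33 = 0.97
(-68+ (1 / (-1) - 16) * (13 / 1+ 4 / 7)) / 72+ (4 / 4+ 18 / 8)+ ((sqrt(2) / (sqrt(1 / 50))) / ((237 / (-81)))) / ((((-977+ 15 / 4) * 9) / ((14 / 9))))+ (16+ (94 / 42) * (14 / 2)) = 1589741803 / 51667896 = 30.77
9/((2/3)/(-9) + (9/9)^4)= 243/25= 9.72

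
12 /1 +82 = 94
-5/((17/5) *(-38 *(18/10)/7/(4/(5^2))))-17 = -49349/2907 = -16.98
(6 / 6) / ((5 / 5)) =1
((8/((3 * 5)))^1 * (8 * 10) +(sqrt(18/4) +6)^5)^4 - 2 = 70842570842489155389 * sqrt(2)/128 +64920927415976250985489/82944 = 1565415162980502667.84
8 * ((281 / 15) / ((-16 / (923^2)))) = -7979734.97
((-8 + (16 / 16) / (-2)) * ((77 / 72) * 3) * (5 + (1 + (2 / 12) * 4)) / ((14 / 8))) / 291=-935 / 2619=-0.36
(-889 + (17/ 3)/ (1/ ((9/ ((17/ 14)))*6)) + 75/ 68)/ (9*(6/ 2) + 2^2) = -43241/ 2108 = -20.51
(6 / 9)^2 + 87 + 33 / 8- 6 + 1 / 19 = 117131 / 1368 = 85.62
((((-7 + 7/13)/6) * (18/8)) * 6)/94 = -189/1222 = -0.15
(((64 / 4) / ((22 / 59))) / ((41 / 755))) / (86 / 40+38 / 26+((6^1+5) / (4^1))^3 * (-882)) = -741228800 / 17203666953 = -0.04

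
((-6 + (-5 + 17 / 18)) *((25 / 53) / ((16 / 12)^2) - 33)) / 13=1674793 / 66144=25.32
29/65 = 0.45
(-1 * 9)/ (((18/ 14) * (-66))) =0.11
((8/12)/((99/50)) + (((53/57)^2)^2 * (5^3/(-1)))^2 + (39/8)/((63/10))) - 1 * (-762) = 325814850460971122501/34320180390496308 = 9493.39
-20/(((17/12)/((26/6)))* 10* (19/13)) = -1352/323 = -4.19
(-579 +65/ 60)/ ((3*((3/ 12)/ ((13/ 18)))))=-90155/ 162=-556.51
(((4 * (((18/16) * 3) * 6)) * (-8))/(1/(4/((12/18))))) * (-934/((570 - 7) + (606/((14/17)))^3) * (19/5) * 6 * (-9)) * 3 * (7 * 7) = -46964743712208/170838313825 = -274.91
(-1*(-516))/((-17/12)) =-6192/17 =-364.24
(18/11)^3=5832/1331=4.38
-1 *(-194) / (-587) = -194 / 587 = -0.33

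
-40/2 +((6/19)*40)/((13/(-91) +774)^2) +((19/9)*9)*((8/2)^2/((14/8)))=599906549036/3902737237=153.71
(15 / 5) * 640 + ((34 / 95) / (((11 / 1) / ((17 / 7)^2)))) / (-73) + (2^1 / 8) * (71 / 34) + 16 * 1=984455291819 / 508363240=1936.52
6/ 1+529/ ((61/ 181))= 96115/ 61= 1575.66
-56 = -56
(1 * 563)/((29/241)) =135683/29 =4678.72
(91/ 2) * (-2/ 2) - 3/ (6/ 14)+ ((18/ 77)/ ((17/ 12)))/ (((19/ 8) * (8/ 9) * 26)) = -33946971/ 646646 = -52.50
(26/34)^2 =169/289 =0.58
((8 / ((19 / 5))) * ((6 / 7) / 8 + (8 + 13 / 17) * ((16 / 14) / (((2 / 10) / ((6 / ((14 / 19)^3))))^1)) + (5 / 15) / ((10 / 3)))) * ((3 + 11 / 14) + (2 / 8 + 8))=206703566563 / 10857322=19038.17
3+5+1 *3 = 11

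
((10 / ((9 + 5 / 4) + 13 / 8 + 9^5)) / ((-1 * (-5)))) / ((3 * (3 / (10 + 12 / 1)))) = 0.00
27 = 27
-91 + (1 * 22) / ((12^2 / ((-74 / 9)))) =-29891 / 324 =-92.26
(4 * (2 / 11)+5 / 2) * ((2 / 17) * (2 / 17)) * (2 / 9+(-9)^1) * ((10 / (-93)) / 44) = 28045 / 29269053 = 0.00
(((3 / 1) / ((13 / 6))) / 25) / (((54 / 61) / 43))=2623 / 975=2.69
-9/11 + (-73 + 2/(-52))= -21123/286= -73.86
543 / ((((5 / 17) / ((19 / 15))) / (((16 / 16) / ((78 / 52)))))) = 1559.01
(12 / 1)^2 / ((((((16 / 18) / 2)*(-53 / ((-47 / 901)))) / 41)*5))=2.61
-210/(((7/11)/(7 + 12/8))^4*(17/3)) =-3236905485/2744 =-1179630.28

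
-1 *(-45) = 45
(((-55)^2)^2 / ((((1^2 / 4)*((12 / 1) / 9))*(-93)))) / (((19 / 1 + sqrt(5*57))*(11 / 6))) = -2495625 / 62 + 2495625*sqrt(285) / 1178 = -4487.16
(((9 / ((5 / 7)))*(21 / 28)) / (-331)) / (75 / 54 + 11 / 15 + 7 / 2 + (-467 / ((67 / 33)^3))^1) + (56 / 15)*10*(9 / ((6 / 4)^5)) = 3222626840918359 / 72831868727904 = 44.25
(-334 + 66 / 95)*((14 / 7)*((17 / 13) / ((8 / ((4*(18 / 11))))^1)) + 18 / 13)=-15958656 / 13585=-1174.73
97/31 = 3.13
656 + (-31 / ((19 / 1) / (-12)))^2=375200 / 361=1039.34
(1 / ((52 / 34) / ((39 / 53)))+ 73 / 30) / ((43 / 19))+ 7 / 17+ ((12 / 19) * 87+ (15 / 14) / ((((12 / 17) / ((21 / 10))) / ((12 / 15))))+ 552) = 611.20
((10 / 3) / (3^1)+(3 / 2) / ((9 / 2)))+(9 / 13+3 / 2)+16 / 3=8.97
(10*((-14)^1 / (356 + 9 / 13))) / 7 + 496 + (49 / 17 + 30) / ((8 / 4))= 80781611 / 157658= 512.39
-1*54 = -54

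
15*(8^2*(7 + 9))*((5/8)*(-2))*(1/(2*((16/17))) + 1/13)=-151800/13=-11676.92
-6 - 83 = -89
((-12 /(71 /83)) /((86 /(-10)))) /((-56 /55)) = -68475 /42742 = -1.60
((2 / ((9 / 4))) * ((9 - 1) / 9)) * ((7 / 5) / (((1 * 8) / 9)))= 56 / 45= 1.24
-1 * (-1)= 1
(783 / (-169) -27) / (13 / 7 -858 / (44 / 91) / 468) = 898128 / 54925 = 16.35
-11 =-11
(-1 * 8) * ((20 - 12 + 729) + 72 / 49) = -289480 / 49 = -5907.76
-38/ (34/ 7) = -133/ 17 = -7.82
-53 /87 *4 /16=-53 /348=-0.15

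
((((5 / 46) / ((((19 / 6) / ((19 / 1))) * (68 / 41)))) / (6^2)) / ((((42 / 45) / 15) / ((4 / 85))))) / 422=3075 / 157081904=0.00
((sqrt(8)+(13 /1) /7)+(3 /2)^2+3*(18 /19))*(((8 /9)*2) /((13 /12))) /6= 64*sqrt(2) /117+29576 /15561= 2.67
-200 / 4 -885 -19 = -954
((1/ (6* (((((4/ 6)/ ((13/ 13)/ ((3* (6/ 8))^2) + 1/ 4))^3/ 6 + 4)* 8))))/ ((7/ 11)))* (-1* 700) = -838371875/ 166489392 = -5.04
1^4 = 1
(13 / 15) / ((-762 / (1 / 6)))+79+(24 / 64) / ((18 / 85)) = 22157003 / 274320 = 80.77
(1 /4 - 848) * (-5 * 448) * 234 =444356640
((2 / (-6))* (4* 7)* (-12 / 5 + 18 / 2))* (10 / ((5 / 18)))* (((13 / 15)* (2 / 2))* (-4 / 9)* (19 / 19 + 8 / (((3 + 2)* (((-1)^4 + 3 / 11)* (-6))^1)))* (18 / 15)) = 1519232 / 1875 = 810.26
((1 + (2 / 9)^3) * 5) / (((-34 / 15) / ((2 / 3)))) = -18425 / 12393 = -1.49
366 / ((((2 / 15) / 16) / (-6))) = -263520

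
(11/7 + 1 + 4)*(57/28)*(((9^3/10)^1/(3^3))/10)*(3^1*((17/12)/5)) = 601749/196000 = 3.07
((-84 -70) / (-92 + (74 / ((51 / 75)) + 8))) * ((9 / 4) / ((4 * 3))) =-3927 / 3376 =-1.16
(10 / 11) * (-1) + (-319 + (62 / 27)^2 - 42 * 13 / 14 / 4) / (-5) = 10230049 / 160380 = 63.79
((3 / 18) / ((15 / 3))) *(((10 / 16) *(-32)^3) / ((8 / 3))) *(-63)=16128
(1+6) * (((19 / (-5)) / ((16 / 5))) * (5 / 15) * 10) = -665 / 24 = -27.71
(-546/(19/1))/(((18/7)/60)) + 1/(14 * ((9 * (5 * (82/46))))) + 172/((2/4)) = -160248883/490770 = -326.53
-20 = -20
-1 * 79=-79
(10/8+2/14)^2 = 1521/784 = 1.94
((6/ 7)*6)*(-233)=-8388/ 7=-1198.29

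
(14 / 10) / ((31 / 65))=91 / 31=2.94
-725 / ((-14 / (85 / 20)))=12325 / 56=220.09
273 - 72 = 201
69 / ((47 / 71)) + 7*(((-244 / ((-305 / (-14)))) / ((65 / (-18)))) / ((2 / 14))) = 3913599 / 15275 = 256.21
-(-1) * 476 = 476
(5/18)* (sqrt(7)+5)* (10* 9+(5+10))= 175* sqrt(7)/6+875/6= 223.00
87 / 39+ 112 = 1485 / 13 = 114.23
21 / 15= 7 / 5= 1.40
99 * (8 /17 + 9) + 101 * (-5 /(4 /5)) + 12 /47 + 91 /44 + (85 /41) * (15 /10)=224693091 /720698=311.77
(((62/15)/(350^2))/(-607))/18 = -31/10038262500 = -0.00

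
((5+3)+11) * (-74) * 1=-1406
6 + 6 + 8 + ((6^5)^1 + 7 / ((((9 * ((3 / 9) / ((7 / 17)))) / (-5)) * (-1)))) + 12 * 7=402125 / 51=7884.80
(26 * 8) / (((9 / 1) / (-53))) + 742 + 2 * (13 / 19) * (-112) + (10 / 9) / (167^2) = -636.15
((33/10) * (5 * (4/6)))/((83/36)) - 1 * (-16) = 1724/83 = 20.77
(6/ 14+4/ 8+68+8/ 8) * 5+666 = 14219/ 14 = 1015.64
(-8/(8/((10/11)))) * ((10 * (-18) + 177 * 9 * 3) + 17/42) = -965875/231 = -4181.28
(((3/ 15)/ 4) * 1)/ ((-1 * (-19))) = 1/ 380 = 0.00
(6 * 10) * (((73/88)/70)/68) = 219/20944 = 0.01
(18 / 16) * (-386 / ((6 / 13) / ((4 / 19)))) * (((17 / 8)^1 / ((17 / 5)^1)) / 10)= -12.38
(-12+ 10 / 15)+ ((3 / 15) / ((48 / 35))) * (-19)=-677 / 48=-14.10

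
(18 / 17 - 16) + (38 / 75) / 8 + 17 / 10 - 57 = -357907 / 5100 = -70.18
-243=-243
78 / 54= 13 / 9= 1.44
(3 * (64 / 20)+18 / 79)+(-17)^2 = 118037 / 395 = 298.83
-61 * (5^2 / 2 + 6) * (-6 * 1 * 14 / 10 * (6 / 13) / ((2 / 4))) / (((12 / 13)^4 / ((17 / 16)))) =590076851 / 46080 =12805.49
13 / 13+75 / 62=137 / 62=2.21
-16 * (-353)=5648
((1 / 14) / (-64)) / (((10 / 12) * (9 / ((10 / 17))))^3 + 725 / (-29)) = -1 / 1834714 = -0.00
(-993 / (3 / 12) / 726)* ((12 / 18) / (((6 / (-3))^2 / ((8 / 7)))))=-2648 / 2541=-1.04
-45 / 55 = -9 / 11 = -0.82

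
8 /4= 2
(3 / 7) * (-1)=-3 / 7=-0.43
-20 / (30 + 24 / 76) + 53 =7537 / 144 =52.34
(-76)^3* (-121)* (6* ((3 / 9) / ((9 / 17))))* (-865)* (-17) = 26556454517120 / 9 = 2950717168568.89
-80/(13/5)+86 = 718/13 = 55.23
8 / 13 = 0.62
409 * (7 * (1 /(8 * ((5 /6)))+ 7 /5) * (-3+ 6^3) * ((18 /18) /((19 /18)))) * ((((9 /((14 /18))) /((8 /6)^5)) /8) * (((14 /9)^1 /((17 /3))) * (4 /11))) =1116285266061 /36382720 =30681.74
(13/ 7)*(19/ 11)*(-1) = -3.21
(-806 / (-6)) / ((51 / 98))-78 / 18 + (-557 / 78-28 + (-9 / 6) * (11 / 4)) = 3413623 / 15912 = 214.53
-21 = -21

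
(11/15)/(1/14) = 154/15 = 10.27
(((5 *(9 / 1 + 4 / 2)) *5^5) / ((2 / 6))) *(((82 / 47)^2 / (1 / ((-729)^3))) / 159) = -3824295261931.78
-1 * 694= -694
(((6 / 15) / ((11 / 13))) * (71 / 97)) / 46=923 / 122705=0.01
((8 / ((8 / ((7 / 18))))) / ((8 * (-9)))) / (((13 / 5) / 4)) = -35 / 4212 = -0.01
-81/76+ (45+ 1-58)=-993/76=-13.07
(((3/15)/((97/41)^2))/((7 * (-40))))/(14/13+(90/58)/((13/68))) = -633737/45656231600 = -0.00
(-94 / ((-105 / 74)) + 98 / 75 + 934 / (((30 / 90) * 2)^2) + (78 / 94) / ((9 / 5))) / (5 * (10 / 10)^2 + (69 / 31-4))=3319032949 / 4935000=672.55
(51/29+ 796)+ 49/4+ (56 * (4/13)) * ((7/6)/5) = 18413339/22620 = 814.03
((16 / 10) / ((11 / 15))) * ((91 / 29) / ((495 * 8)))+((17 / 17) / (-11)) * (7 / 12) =-10801 / 210540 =-0.05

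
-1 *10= -10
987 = 987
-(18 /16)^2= -81 /64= -1.27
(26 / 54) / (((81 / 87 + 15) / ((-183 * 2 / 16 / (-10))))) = 22997 / 332640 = 0.07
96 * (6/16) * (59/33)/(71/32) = 22656/781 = 29.01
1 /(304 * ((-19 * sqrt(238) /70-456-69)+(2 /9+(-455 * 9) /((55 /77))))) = -11088000 /21093407515157+405 * sqrt(238) /17762869486448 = -0.00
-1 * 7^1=-7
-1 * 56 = -56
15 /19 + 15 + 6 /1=414 /19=21.79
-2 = -2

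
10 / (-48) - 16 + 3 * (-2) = -533 / 24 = -22.21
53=53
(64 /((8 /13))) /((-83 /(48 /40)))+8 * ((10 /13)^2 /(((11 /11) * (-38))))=-2169664 /1332565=-1.63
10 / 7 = 1.43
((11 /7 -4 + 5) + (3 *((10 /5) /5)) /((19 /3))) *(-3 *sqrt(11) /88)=-0.31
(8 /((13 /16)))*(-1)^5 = -128 /13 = -9.85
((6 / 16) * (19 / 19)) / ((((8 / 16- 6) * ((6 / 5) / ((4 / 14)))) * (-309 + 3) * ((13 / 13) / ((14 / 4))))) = 5 / 26928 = 0.00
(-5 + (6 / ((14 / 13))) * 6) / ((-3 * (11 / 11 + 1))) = -199 / 42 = -4.74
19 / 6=3.17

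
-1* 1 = -1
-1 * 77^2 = -5929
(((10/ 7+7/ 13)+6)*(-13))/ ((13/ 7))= -725/ 13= -55.77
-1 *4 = -4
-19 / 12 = -1.58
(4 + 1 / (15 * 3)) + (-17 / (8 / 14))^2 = 640141 / 720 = 889.08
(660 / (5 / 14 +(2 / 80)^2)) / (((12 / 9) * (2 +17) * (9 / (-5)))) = -3080000 / 76133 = -40.46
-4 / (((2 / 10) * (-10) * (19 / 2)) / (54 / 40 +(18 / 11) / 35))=2151 / 7315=0.29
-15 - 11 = -26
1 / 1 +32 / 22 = 27 / 11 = 2.45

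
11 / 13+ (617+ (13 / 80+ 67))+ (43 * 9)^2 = 156472169 / 1040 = 150454.01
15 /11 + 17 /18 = 457 /198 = 2.31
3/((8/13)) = 39/8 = 4.88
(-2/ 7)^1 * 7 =-2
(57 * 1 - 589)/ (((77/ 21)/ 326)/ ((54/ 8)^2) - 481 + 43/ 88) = 125481312/ 113336777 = 1.11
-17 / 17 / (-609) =1 / 609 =0.00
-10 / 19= -0.53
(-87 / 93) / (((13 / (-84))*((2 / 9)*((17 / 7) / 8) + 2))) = 613872 / 209963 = 2.92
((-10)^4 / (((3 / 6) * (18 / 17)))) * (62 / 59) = 10540000 / 531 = 19849.34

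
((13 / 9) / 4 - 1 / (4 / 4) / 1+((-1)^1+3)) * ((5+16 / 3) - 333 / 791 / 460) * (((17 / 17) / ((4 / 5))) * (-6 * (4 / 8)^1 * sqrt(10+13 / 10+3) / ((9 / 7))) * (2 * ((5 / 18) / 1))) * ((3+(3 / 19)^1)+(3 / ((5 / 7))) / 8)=-171875514979 * sqrt(1430) / 20479288320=-317.37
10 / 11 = 0.91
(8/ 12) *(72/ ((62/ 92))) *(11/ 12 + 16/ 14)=146.69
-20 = -20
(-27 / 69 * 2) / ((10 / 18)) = -1.41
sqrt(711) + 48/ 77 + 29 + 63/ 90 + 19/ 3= 3 * sqrt(79) + 84677/ 2310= 63.32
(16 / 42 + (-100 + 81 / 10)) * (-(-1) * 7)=-19219 / 30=-640.63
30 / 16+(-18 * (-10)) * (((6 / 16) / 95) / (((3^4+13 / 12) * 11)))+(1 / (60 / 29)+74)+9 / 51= 6428447759 / 83992920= 76.54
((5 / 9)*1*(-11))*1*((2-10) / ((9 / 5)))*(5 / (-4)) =-2750 / 81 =-33.95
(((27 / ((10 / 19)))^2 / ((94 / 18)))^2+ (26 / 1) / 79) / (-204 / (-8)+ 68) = 443182020807839 / 163167785000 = 2716.11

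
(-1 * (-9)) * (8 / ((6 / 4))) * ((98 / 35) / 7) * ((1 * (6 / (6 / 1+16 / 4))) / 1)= 288 / 25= 11.52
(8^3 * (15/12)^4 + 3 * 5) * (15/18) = 6325/6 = 1054.17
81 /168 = 27 /56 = 0.48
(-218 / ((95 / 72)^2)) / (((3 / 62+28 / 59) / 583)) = -2410092672768 / 17264825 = -139595.55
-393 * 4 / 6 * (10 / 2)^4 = -163750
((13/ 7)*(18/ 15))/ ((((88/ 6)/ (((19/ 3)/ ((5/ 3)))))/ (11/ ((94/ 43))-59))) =-11277279/ 361900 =-31.16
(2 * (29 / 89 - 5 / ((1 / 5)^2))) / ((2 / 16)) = -177536 / 89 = -1994.79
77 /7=11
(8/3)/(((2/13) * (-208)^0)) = 52/3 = 17.33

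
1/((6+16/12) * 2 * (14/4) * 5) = 3/770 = 0.00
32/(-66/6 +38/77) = -3.05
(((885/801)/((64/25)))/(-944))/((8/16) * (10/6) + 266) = -125/72954368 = -0.00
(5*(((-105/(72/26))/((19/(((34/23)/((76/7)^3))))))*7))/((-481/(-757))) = -5407232075/42586817664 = -0.13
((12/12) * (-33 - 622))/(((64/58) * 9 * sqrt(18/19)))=-18995 * sqrt(38)/1728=-67.76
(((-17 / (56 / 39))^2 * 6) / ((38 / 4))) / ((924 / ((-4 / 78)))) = -11271 / 2293984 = -0.00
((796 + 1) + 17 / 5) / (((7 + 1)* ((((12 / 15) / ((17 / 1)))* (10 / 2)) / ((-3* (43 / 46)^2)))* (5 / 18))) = -73836117 / 18400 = -4012.83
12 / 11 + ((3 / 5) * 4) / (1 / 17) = 2304 / 55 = 41.89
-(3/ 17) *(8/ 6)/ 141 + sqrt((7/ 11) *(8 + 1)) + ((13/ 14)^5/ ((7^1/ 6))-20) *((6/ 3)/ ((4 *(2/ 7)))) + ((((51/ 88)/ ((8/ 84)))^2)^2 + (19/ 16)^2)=3 *sqrt(77)/ 11 + 51746451571230685547/ 38655287292002304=1341.06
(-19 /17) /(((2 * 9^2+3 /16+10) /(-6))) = 96 /2465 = 0.04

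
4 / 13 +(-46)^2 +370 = 32322 / 13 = 2486.31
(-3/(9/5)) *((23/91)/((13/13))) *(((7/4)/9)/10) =-0.01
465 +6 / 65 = 30231 / 65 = 465.09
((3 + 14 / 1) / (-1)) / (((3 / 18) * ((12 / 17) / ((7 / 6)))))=-2023 / 12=-168.58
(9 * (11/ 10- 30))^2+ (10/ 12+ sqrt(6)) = sqrt(6)+ 20295853/ 300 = 67655.29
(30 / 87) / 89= 0.00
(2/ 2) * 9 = 9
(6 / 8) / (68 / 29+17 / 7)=0.16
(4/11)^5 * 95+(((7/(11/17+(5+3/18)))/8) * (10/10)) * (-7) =-0.45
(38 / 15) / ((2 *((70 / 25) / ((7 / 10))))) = 19 / 60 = 0.32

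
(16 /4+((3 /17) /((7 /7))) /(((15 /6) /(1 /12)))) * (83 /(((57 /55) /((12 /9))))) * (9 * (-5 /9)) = -2138.81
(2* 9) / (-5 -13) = -1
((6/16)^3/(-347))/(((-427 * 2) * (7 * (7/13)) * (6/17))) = 1989/14869055488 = 0.00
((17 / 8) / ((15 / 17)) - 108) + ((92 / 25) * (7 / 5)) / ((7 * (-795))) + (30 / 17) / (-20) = -476092129 / 4505000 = -105.68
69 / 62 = 1.11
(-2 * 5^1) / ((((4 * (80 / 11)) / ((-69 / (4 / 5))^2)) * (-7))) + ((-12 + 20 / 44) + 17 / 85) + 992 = 265316749 / 197120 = 1345.97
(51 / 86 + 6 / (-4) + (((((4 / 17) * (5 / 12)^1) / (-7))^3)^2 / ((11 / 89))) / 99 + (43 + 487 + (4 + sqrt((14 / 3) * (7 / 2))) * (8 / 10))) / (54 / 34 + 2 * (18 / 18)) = 476 * sqrt(3) / 915 + 258003982839937794591898 / 1739228125866809757795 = 149.25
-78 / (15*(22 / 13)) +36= 1811 / 55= 32.93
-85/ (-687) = 85/ 687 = 0.12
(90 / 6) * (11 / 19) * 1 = 165 / 19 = 8.68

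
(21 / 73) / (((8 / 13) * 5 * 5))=273 / 14600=0.02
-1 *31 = -31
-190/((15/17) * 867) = -38/153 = -0.25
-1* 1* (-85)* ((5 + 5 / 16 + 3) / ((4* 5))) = 2261 / 64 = 35.33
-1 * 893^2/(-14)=56960.64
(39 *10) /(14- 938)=-65 /154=-0.42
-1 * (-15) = 15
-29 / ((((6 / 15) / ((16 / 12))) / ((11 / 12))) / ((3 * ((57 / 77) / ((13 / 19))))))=-52345 / 182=-287.61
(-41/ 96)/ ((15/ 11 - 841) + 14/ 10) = 2255/ 4425888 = 0.00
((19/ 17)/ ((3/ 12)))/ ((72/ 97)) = 6.02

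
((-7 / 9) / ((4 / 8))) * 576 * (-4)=3584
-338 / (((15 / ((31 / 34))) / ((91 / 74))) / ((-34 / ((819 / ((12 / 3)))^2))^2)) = -269824 / 16236801945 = -0.00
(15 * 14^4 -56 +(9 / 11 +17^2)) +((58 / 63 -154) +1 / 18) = 266260207 / 462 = 576320.79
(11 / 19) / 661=11 / 12559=0.00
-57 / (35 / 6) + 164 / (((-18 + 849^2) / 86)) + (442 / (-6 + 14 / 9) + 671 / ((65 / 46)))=13705186525 / 37480716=365.66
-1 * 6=-6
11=11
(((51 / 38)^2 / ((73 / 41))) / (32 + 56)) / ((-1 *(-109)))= 106641 / 1011111904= 0.00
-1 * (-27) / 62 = 27 / 62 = 0.44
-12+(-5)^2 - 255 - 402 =-644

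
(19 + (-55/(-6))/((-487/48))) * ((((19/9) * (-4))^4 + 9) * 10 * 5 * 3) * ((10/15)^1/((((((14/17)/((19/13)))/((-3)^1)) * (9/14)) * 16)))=-2378420641594375/498452292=-4771611.41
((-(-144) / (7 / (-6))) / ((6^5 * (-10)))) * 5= 1 / 126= 0.01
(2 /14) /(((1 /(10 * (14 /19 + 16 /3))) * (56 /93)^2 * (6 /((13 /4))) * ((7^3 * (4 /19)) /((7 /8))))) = 10806445 /68841472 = 0.16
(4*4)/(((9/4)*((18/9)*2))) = 16/9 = 1.78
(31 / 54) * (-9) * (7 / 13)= -217 / 78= -2.78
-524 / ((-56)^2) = -131 / 784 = -0.17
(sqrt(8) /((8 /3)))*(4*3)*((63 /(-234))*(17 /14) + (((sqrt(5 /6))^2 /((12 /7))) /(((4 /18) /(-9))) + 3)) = -31851*sqrt(2) /208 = -216.56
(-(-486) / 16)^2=59049 / 64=922.64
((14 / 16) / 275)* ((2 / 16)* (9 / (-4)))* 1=-63 / 70400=-0.00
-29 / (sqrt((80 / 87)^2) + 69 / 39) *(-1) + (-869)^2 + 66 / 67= 153864186506 / 203747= 755172.77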